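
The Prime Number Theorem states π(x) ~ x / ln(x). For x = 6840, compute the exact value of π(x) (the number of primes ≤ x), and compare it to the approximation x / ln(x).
π(6840) = 880;  x/ln(x) ≈ 774.58;  relative error ≈ 11.98%.

Directly count primes up to 6840: π(6840) = 880. The PNT approximation gives 6840/ln(6840) ≈ 6840/8.83054 ≈ 774.58. Relative error (π(x) − x/ln(x)) / π(x) ≈ 11.98%; the approximation is known to undercount slightly (Li(x) is a better estimate).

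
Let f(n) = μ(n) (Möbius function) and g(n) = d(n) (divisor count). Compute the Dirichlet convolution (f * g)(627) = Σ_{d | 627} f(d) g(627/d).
(μ * d)(627) = 1

Divisors of 627: [1, 3, 11, 19, 33, 57, 209, 627]. For each d | 627:
  d = 1: μ(1) · d(627/1) = 1 · 8 = 8
  d = 3: μ(3) · d(627/3) = -1 · 4 = -4
  d = 11: μ(11) · d(627/11) = -1 · 4 = -4
  d = 19: μ(19) · d(627/19) = -1 · 4 = -4
  d = 33: μ(33) · d(627/33) = 1 · 2 = 2
  d = 57: μ(57) · d(627/57) = 1 · 2 = 2
  d = 209: μ(209) · d(627/209) = 1 · 2 = 2
  d = 627: μ(627) · d(627/627) = -1 · 1 = -1
Summing: (μ * d)(627) = 8 + -4 + -4 + -4 + 2 + 2 + 2 + -1 = 1.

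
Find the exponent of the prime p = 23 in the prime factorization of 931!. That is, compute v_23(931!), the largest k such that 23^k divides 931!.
v_23(931!) = 41

Legendre's formula: v_p(n!) = Σ_{k ≥ 1} ⌊n / p^k⌋. For p = 23, n = 931, the terms are:
  ⌊931/23^1⌋ = ⌊931/23⌋ = 40
  ⌊931/23^2⌋ = ⌊931/529⌋ = 1
(the next term ⌊931/23^3⌋ = 0, terminating the sum). Summing: v_23(931!) = 40 + 1 = 41.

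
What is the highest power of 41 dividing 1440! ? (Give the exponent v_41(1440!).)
v_41(1440!) = 35

Legendre's formula: v_p(n!) = Σ_{k ≥ 1} ⌊n / p^k⌋. For p = 41, n = 1440, the terms are:
  ⌊1440/41^1⌋ = ⌊1440/41⌋ = 35
(the next term ⌊1440/41^2⌋ = 0, terminating the sum). Summing: v_41(1440!) = 35 = 35.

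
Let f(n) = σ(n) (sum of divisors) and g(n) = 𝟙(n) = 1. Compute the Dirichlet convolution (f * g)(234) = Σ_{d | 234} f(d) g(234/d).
(σ * 𝟙)(234) = 1080

Divisors of 234: [1, 2, 3, 6, 9, 13, 18, 26, 39, 78, 117, 234]. For each d | 234:
  d = 1: σ(1) · 𝟙(234/1) = 1 · 1 = 1
  d = 2: σ(2) · 𝟙(234/2) = 3 · 1 = 3
  d = 3: σ(3) · 𝟙(234/3) = 4 · 1 = 4
  d = 6: σ(6) · 𝟙(234/6) = 12 · 1 = 12
  d = 9: σ(9) · 𝟙(234/9) = 13 · 1 = 13
  d = 13: σ(13) · 𝟙(234/13) = 14 · 1 = 14
  d = 18: σ(18) · 𝟙(234/18) = 39 · 1 = 39
  d = 26: σ(26) · 𝟙(234/26) = 42 · 1 = 42
  d = 39: σ(39) · 𝟙(234/39) = 56 · 1 = 56
  d = 78: σ(78) · 𝟙(234/78) = 168 · 1 = 168
  d = 117: σ(117) · 𝟙(234/117) = 182 · 1 = 182
  d = 234: σ(234) · 𝟙(234/234) = 546 · 1 = 546
Summing: (σ * 𝟙)(234) = 1 + 3 + 4 + 12 + 13 + 14 + 39 + 42 + 56 + 168 + 182 + 546 = 1080.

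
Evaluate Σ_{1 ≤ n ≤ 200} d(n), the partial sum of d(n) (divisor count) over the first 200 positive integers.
Σ_{n ≤ 200} d(n) = 1098

Compute d(n) for each 1 ≤ n ≤ 200: d(1) = 1, d(2) = 2, d(3) = 2, d(4) = 3, d(5) = 2, d(6) = 4, d(7) = 2, d(8) = 4, d(9) = 3, d(10) = 4, d(11) = 2, d(12) = 6, d(13) = 2, d(14) = 4, d(15) = 4, d(16) = 5, d(17) = 2, d(18) = 6, d(19) = 2, d(20) = 6, d(21) = 4, d(22) = 4, d(23) = 2, d(24) = 8, d(25) = 3, d(26) = 4, d(27) = 4, d(28) = 6, d(29) = 2, d(30) = 8, d(31) = 2, d(32) = 6, d(33) = 4, d(34) = 4, d(35) = 4, d(36) = 9, d(37) = 2, d(38) = 4, d(39) = 4, d(40) = 8, d(41) = 2, d(42) = 8, d(43) = 2, d(44) = 6, d(45) = 6, d(46) = 4, d(47) = 2, d(48) = 10, d(49) = 3, d(50) = 6, d(51) = 4, d(52) = 6, d(53) = 2, d(54) = 8, d(55) = 4, d(56) = 8, d(57) = 4, d(58) = 4, d(59) = 2, d(60) = 12, d(61) = 2, d(62) = 4, d(63) = 6, d(64) = 7, d(65) = 4, d(66) = 8, d(67) = 2, d(68) = 6, d(69) = 4, d(70) = 8, d(71) = 2, d(72) = 12, d(73) = 2, d(74) = 4, d(75) = 6, d(76) = 6, d(77) = 4, d(78) = 8, d(79) = 2, d(80) = 10, d(81) = 5, d(82) = 4, d(83) = 2, d(84) = 12, d(85) = 4, d(86) = 4, d(87) = 4, d(88) = 8, d(89) = 2, d(90) = 12, d(91) = 4, d(92) = 6, d(93) = 4, d(94) = 4, d(95) = 4, d(96) = 12, d(97) = 2, d(98) = 6, d(99) = 6, d(100) = 9, d(101) = 2, d(102) = 8, d(103) = 2, d(104) = 8, d(105) = 8, d(106) = 4, d(107) = 2, d(108) = 12, d(109) = 2, d(110) = 8, d(111) = 4, d(112) = 10, d(113) = 2, d(114) = 8, d(115) = 4, d(116) = 6, d(117) = 6, d(118) = 4, d(119) = 4, d(120) = 16, d(121) = 3, d(122) = 4, d(123) = 4, d(124) = 6, d(125) = 4, d(126) = 12, d(127) = 2, d(128) = 8, d(129) = 4, d(130) = 8, d(131) = 2, d(132) = 12, d(133) = 4, d(134) = 4, d(135) = 8, d(136) = 8, d(137) = 2, d(138) = 8, d(139) = 2, d(140) = 12, d(141) = 4, d(142) = 4, d(143) = 4, d(144) = 15, d(145) = 4, d(146) = 4, d(147) = 6, d(148) = 6, d(149) = 2, d(150) = 12, d(151) = 2, d(152) = 8, d(153) = 6, d(154) = 8, d(155) = 4, d(156) = 12, d(157) = 2, d(158) = 4, d(159) = 4, d(160) = 12, d(161) = 4, d(162) = 10, d(163) = 2, d(164) = 6, d(165) = 8, d(166) = 4, d(167) = 2, d(168) = 16, d(169) = 3, d(170) = 8, d(171) = 6, d(172) = 6, d(173) = 2, d(174) = 8, d(175) = 6, d(176) = 10, d(177) = 4, d(178) = 4, d(179) = 2, d(180) = 18, d(181) = 2, d(182) = 8, d(183) = 4, d(184) = 8, d(185) = 4, d(186) = 8, d(187) = 4, d(188) = 6, d(189) = 8, d(190) = 8, d(191) = 2, d(192) = 14, d(193) = 2, d(194) = 4, d(195) = 8, d(196) = 9, d(197) = 2, d(198) = 12, d(199) = 2, d(200) = 12. Summing all 200 values: 1098. (Dirichlet's divisor formula: Σ_{n ≤ x} d(n) = x ln(x) + (2γ − 1) x + O(√x). For x = 200, the asymptotic estimate is ≈ 1090.55.)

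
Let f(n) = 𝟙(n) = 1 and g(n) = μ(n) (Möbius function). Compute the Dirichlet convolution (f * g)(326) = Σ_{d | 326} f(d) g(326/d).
(𝟙 * μ)(326) = 0

Divisors of 326: [1, 2, 163, 326]. For each d | 326:
  d = 1: 𝟙(1) · μ(326/1) = 1 · 1 = 1
  d = 2: 𝟙(2) · μ(326/2) = 1 · -1 = -1
  d = 163: 𝟙(163) · μ(326/163) = 1 · -1 = -1
  d = 326: 𝟙(326) · μ(326/326) = 1 · 1 = 1
Summing: (𝟙 * μ)(326) = 1 + -1 + -1 + 1 = 0.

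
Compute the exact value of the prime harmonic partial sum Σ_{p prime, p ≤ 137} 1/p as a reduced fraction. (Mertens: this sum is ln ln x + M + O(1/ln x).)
Σ 1/p = 134916993045244813891851972880537444693266047783313727/72047817630210000485677936198920432067383702541010310

π(137) = 33, so the primes ≤ 137 are [2, 3, 5, 7, 11, 13, 17, 19, 23, 29, 31, 37, 41, 43, 47, 53, 59, 61, 67, 71, 73, 79, 83, 89, 97, 101, 103, 107, 109, 113, 127, 131, 137]. Summing 1/p over these primes: 134916993045244813891851972880537444693266047783313727/72047817630210000485677936198920432067383702541010310 ≈ 1.8726. Mertens estimate ln ln(137) + 0.2615 ≈ 1.8548.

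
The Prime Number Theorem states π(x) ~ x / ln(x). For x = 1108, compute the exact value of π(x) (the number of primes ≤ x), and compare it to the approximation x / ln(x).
π(1108) = 185;  x/ln(x) ≈ 158.05;  relative error ≈ 14.57%.

Directly count primes up to 1108: π(1108) = 185. The PNT approximation gives 1108/ln(1108) ≈ 1108/7.01031 ≈ 158.05. Relative error (π(x) − x/ln(x)) / π(x) ≈ 14.57%; the approximation is known to undercount slightly (Li(x) is a better estimate).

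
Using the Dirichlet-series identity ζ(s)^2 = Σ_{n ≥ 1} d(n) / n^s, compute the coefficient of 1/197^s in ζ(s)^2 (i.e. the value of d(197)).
d(197) = 2

ζ(s)^2 = (Σ 1/m^s)(Σ 1/k^s). The coefficient of 1/n^s in the product is the number of ordered pairs (m, k) with mk = n, which equals d(n). For n = 197, divisors are [1, 197], so d(197) = 2.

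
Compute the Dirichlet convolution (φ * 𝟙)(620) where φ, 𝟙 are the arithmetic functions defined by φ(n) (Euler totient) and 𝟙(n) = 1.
(φ * 𝟙)(620) = 620

Divisors of 620: [1, 2, 4, 5, 10, 20, 31, 62, 124, 155, 310, 620]. For each d | 620:
  d = 1: φ(1) · 𝟙(620/1) = 1 · 1 = 1
  d = 2: φ(2) · 𝟙(620/2) = 1 · 1 = 1
  d = 4: φ(4) · 𝟙(620/4) = 2 · 1 = 2
  d = 5: φ(5) · 𝟙(620/5) = 4 · 1 = 4
  d = 10: φ(10) · 𝟙(620/10) = 4 · 1 = 4
  d = 20: φ(20) · 𝟙(620/20) = 8 · 1 = 8
  d = 31: φ(31) · 𝟙(620/31) = 30 · 1 = 30
  d = 62: φ(62) · 𝟙(620/62) = 30 · 1 = 30
  d = 124: φ(124) · 𝟙(620/124) = 60 · 1 = 60
  d = 155: φ(155) · 𝟙(620/155) = 120 · 1 = 120
  d = 310: φ(310) · 𝟙(620/310) = 120 · 1 = 120
  d = 620: φ(620) · 𝟙(620/620) = 240 · 1 = 240
Summing: (φ * 𝟙)(620) = 1 + 1 + 2 + 4 + 4 + 8 + 30 + 30 + 60 + 120 + 120 + 240 = 620.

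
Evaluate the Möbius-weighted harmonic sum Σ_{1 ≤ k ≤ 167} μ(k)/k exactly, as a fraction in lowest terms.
Σ μ(k)/k = 3320595668723936105212130194759121950701456962705503856339925674/481473710367991963528473107950567214598209565303106537707981745635

Values of μ(k) for 1 ≤ k ≤ 167: μ(1) = 1, μ(2) = -1, μ(3) = -1, μ(5) = -1, μ(6) = 1, μ(7) = -1, μ(10) = 1, μ(11) = -1, μ(13) = -1, μ(14) = 1, μ(15) = 1, μ(17) = -1, μ(19) = -1, μ(21) = 1, μ(22) = 1, μ(23) = -1, μ(26) = 1, μ(29) = -1, μ(30) = -1, μ(31) = -1, μ(33) = 1, μ(34) = 1, μ(35) = 1, μ(37) = -1, μ(38) = 1, μ(39) = 1, μ(41) = -1, μ(42) = -1, μ(43) = -1, μ(46) = 1, μ(47) = -1, μ(51) = 1, μ(53) = -1, μ(55) = 1, μ(57) = 1, μ(58) = 1, μ(59) = -1, μ(61) = -1, μ(62) = 1, μ(65) = 1, μ(66) = -1, μ(67) = -1, μ(69) = 1, μ(70) = -1, μ(71) = -1, μ(73) = -1, μ(74) = 1, μ(77) = 1, μ(78) = -1, μ(79) = -1, μ(82) = 1, μ(83) = -1, μ(85) = 1, μ(86) = 1, μ(87) = 1, μ(89) = -1, μ(91) = 1, μ(93) = 1, μ(94) = 1, μ(95) = 1, μ(97) = -1, μ(101) = -1, μ(102) = -1, μ(103) = -1, μ(105) = -1, μ(106) = 1, μ(107) = -1, μ(109) = -1, μ(110) = -1, μ(111) = 1, μ(113) = -1, μ(114) = -1, μ(115) = 1, μ(118) = 1, μ(119) = 1, μ(122) = 1, μ(123) = 1, μ(127) = -1, μ(129) = 1, μ(130) = -1, μ(131) = -1, μ(133) = 1, μ(134) = 1, μ(137) = -1, μ(138) = -1, μ(139) = -1, μ(141) = 1, μ(142) = 1, μ(143) = 1, μ(145) = 1, μ(146) = 1, μ(149) = -1, μ(151) = -1, μ(154) = -1, μ(155) = 1, μ(157) = -1, μ(158) = 1, μ(159) = 1, μ(161) = 1, μ(163) = -1, μ(165) = -1, μ(166) = 1, μ(167) = -1, with μ = 0 on non-squarefree integers. Summing μ(k)/k for k where μ(k) ≠ 0 gives 3320595668723936105212130194759121950701456962705503856339925674/481473710367991963528473107950567214598209565303106537707981745635 ≈ 0.0069. (PNT ⟺ this sum → 0 as n → ∞.)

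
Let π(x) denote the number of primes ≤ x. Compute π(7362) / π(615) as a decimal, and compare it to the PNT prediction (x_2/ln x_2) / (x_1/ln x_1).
π(7362)/π(615) = 937/112 ≈ 8.3661;  PNT prediction ≈ 8.6333.

π(615) = 112 and π(7362) = 937, so π(7362)/π(615) ≈ 8.3661. The PNT-predicted ratio is (7362/ln(7362)) / (615/ln(615)) ≈ 8.6333. The two agree to within a few percent, as expected.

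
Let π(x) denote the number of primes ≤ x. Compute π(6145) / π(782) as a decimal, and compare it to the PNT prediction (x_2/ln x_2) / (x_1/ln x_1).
π(6145)/π(782) = 801/137 ≈ 5.8467;  PNT prediction ≈ 6.0010.

π(782) = 137 and π(6145) = 801, so π(6145)/π(782) ≈ 5.8467. The PNT-predicted ratio is (6145/ln(6145)) / (782/ln(782)) ≈ 6.0010. The two agree to within a few percent, as expected.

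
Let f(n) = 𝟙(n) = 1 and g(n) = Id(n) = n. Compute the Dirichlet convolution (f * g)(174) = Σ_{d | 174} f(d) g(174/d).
(𝟙 * Id)(174) = 360

Divisors of 174: [1, 2, 3, 6, 29, 58, 87, 174]. For each d | 174:
  d = 1: 𝟙(1) · Id(174/1) = 1 · 174 = 174
  d = 2: 𝟙(2) · Id(174/2) = 1 · 87 = 87
  d = 3: 𝟙(3) · Id(174/3) = 1 · 58 = 58
  d = 6: 𝟙(6) · Id(174/6) = 1 · 29 = 29
  d = 29: 𝟙(29) · Id(174/29) = 1 · 6 = 6
  d = 58: 𝟙(58) · Id(174/58) = 1 · 3 = 3
  d = 87: 𝟙(87) · Id(174/87) = 1 · 2 = 2
  d = 174: 𝟙(174) · Id(174/174) = 1 · 1 = 1
Summing: (𝟙 * Id)(174) = 174 + 87 + 58 + 29 + 6 + 3 + 2 + 1 = 360.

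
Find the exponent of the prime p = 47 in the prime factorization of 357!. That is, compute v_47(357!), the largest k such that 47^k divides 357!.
v_47(357!) = 7

Legendre's formula: v_p(n!) = Σ_{k ≥ 1} ⌊n / p^k⌋. For p = 47, n = 357, the terms are:
  ⌊357/47^1⌋ = ⌊357/47⌋ = 7
(the next term ⌊357/47^2⌋ = 0, terminating the sum). Summing: v_47(357!) = 7 = 7.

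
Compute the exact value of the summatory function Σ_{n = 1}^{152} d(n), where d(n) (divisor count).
Σ_{n ≤ 152} d(n) = 790

Compute d(n) for each 1 ≤ n ≤ 152: d(1) = 1, d(2) = 2, d(3) = 2, d(4) = 3, d(5) = 2, d(6) = 4, d(7) = 2, d(8) = 4, d(9) = 3, d(10) = 4, d(11) = 2, d(12) = 6, d(13) = 2, d(14) = 4, d(15) = 4, d(16) = 5, d(17) = 2, d(18) = 6, d(19) = 2, d(20) = 6, d(21) = 4, d(22) = 4, d(23) = 2, d(24) = 8, d(25) = 3, d(26) = 4, d(27) = 4, d(28) = 6, d(29) = 2, d(30) = 8, d(31) = 2, d(32) = 6, d(33) = 4, d(34) = 4, d(35) = 4, d(36) = 9, d(37) = 2, d(38) = 4, d(39) = 4, d(40) = 8, d(41) = 2, d(42) = 8, d(43) = 2, d(44) = 6, d(45) = 6, d(46) = 4, d(47) = 2, d(48) = 10, d(49) = 3, d(50) = 6, d(51) = 4, d(52) = 6, d(53) = 2, d(54) = 8, d(55) = 4, d(56) = 8, d(57) = 4, d(58) = 4, d(59) = 2, d(60) = 12, d(61) = 2, d(62) = 4, d(63) = 6, d(64) = 7, d(65) = 4, d(66) = 8, d(67) = 2, d(68) = 6, d(69) = 4, d(70) = 8, d(71) = 2, d(72) = 12, d(73) = 2, d(74) = 4, d(75) = 6, d(76) = 6, d(77) = 4, d(78) = 8, d(79) = 2, d(80) = 10, d(81) = 5, d(82) = 4, d(83) = 2, d(84) = 12, d(85) = 4, d(86) = 4, d(87) = 4, d(88) = 8, d(89) = 2, d(90) = 12, d(91) = 4, d(92) = 6, d(93) = 4, d(94) = 4, d(95) = 4, d(96) = 12, d(97) = 2, d(98) = 6, d(99) = 6, d(100) = 9, d(101) = 2, d(102) = 8, d(103) = 2, d(104) = 8, d(105) = 8, d(106) = 4, d(107) = 2, d(108) = 12, d(109) = 2, d(110) = 8, d(111) = 4, d(112) = 10, d(113) = 2, d(114) = 8, d(115) = 4, d(116) = 6, d(117) = 6, d(118) = 4, d(119) = 4, d(120) = 16, d(121) = 3, d(122) = 4, d(123) = 4, d(124) = 6, d(125) = 4, d(126) = 12, d(127) = 2, d(128) = 8, d(129) = 4, d(130) = 8, d(131) = 2, d(132) = 12, d(133) = 4, d(134) = 4, d(135) = 8, d(136) = 8, d(137) = 2, d(138) = 8, d(139) = 2, d(140) = 12, d(141) = 4, d(142) = 4, d(143) = 4, d(144) = 15, d(145) = 4, d(146) = 4, d(147) = 6, d(148) = 6, d(149) = 2, d(150) = 12, d(151) = 2, d(152) = 8. Summing all 152 values: 790. (Dirichlet's divisor formula: Σ_{n ≤ x} d(n) = x ln(x) + (2γ − 1) x + O(√x). For x = 152, the asymptotic estimate is ≈ 787.10.)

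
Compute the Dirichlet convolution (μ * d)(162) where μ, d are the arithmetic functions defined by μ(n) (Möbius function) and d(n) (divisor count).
(μ * d)(162) = 1

Divisors of 162: [1, 2, 3, 6, 9, 18, 27, 54, 81, 162]. For each d | 162:
  d = 1: μ(1) · d(162/1) = 1 · 10 = 10
  d = 2: μ(2) · d(162/2) = -1 · 5 = -5
  d = 3: μ(3) · d(162/3) = -1 · 8 = -8
  d = 6: μ(6) · d(162/6) = 1 · 4 = 4
  d = 9: μ(9) · d(162/9) = 0 · 6 = 0
  d = 18: μ(18) · d(162/18) = 0 · 3 = 0
  d = 27: μ(27) · d(162/27) = 0 · 4 = 0
  d = 54: μ(54) · d(162/54) = 0 · 2 = 0
  d = 81: μ(81) · d(162/81) = 0 · 2 = 0
  d = 162: μ(162) · d(162/162) = 0 · 1 = 0
Summing: (μ * d)(162) = 10 + -5 + -8 + 4 + 0 + 0 + 0 + 0 + 0 + 0 = 1.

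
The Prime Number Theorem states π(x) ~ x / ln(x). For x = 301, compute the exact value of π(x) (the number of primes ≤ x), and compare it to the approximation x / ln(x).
π(301) = 62;  x/ln(x) ≈ 52.74;  relative error ≈ 14.93%.

Directly count primes up to 301: π(301) = 62. The PNT approximation gives 301/ln(301) ≈ 301/5.70711 ≈ 52.74. Relative error (π(x) − x/ln(x)) / π(x) ≈ 14.93%; the approximation is known to undercount slightly (Li(x) is a better estimate).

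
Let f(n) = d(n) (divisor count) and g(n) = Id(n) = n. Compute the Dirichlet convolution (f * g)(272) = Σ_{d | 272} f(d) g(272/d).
(d * Id)(272) = 1083

Divisors of 272: [1, 2, 4, 8, 16, 17, 34, 68, 136, 272]. For each d | 272:
  d = 1: d(1) · Id(272/1) = 1 · 272 = 272
  d = 2: d(2) · Id(272/2) = 2 · 136 = 272
  d = 4: d(4) · Id(272/4) = 3 · 68 = 204
  d = 8: d(8) · Id(272/8) = 4 · 34 = 136
  d = 16: d(16) · Id(272/16) = 5 · 17 = 85
  d = 17: d(17) · Id(272/17) = 2 · 16 = 32
  d = 34: d(34) · Id(272/34) = 4 · 8 = 32
  d = 68: d(68) · Id(272/68) = 6 · 4 = 24
  d = 136: d(136) · Id(272/136) = 8 · 2 = 16
  d = 272: d(272) · Id(272/272) = 10 · 1 = 10
Summing: (d * Id)(272) = 272 + 272 + 204 + 136 + 85 + 32 + 32 + 24 + 16 + 10 = 1083.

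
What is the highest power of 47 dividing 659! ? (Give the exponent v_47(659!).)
v_47(659!) = 14

Legendre's formula: v_p(n!) = Σ_{k ≥ 1} ⌊n / p^k⌋. For p = 47, n = 659, the terms are:
  ⌊659/47^1⌋ = ⌊659/47⌋ = 14
(the next term ⌊659/47^2⌋ = 0, terminating the sum). Summing: v_47(659!) = 14 = 14.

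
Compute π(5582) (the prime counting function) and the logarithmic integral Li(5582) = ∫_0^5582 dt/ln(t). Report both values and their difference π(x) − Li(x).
π(5582) = 737;  Li(5582) ≈ 752.17;  π(x) − Li(x) ≈ -15.17.

Direct count of primes ≤ 5582 gives π(5582) = 737. Numerical evaluation of the logarithmic integral gives Li(5582) ≈ 752.17. The difference π(x) − Li(x) ≈ -15.17 is typically negative for small/moderate x (Li(x) overestimates), though Littlewood's theorem shows this sign changes infinitely often.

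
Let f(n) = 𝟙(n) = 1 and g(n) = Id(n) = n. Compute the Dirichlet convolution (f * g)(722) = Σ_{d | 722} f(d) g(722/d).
(𝟙 * Id)(722) = 1143

Divisors of 722: [1, 2, 19, 38, 361, 722]. For each d | 722:
  d = 1: 𝟙(1) · Id(722/1) = 1 · 722 = 722
  d = 2: 𝟙(2) · Id(722/2) = 1 · 361 = 361
  d = 19: 𝟙(19) · Id(722/19) = 1 · 38 = 38
  d = 38: 𝟙(38) · Id(722/38) = 1 · 19 = 19
  d = 361: 𝟙(361) · Id(722/361) = 1 · 2 = 2
  d = 722: 𝟙(722) · Id(722/722) = 1 · 1 = 1
Summing: (𝟙 * Id)(722) = 722 + 361 + 38 + 19 + 2 + 1 = 1143.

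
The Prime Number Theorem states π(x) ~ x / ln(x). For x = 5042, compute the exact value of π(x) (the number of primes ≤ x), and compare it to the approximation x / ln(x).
π(5042) = 675;  x/ln(x) ≈ 591.40;  relative error ≈ 12.39%.

Directly count primes up to 5042: π(5042) = 675. The PNT approximation gives 5042/ln(5042) ≈ 5042/8.52556 ≈ 591.40. Relative error (π(x) − x/ln(x)) / π(x) ≈ 12.39%; the approximation is known to undercount slightly (Li(x) is a better estimate).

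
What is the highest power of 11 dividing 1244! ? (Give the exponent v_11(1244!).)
v_11(1244!) = 123

Legendre's formula: v_p(n!) = Σ_{k ≥ 1} ⌊n / p^k⌋. For p = 11, n = 1244, the terms are:
  ⌊1244/11^1⌋ = ⌊1244/11⌋ = 113
  ⌊1244/11^2⌋ = ⌊1244/121⌋ = 10
(the next term ⌊1244/11^3⌋ = 0, terminating the sum). Summing: v_11(1244!) = 113 + 10 = 123.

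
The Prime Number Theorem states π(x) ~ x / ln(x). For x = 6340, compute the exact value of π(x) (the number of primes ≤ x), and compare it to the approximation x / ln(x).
π(6340) = 825;  x/ln(x) ≈ 724.19;  relative error ≈ 12.22%.

Directly count primes up to 6340: π(6340) = 825. The PNT approximation gives 6340/ln(6340) ≈ 6340/8.75463 ≈ 724.19. Relative error (π(x) − x/ln(x)) / π(x) ≈ 12.22%; the approximation is known to undercount slightly (Li(x) is a better estimate).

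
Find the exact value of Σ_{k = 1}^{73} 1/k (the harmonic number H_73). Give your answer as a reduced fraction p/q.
H_73 = 667084944417653637854891458725877/136851726813476721146087646859200

Direct summation: H_73 = 1 + 1/2 + ... + 1/73. The least common denominator is lcm(1, ..., 73) = 410555180440430163438262940577600; over this denominator the numerator is 410555180440430163438262940577600 + 205277590220215081719131470288800 + 136851726813476721146087646859200 + 102638795110107540859565735144400 + 82111036088086032687652588115520 + 68425863406738360573043823429600 + 58650740062918594776894705796800 + 51319397555053770429782867572200 + 45617242271158907048695882286400 + 41055518044043016343826294057760 + 37323198221857287585296630961600 + 34212931703369180286521911714800 + 31581167726186935649097149275200 + 29325370031459297388447352898400 + 27370345362695344229217529371840 + 25659698777526885214891433786100 + 24150304731790009614015467092800 + 22808621135579453524347941143200 + 21608167391601587549382260030400 + 20527759022021508171913147028880 + 19550246687639531592298235265600 + 18661599110928643792648315480800 + 17850225236540441888620127851200 + 17106465851684590143260955857400 + 16422207217617206537530517623104 + 15790583863093467824548574637600 + 15205747423719635682898627428800 + 14662685015729648694223676449200 + 14157075187601040118560791054400 + 13685172681347672114608764685920 + 13243715498078392368976223889600 + 12829849388763442607445716893050 + 12441066073952429195098876987200 + 12075152365895004807007733546400 + 11730148012583718955378941159360 + 11404310567789726762173970571600 + 11096085957849463876709809204800 + 10804083695800793774691130015200 + 10527055908728978549699049758400 + 10263879511010754085956573514440 + 10013540986351955205811291233600 + 9775123343819765796149117632800 + 9547794893963492172982859083200 + 9330799555464321896324157740400 + 9123448454231781409739176457280 + 8925112618270220944310063925600 + 8735216605115535392303466820800 + 8553232925842295071630477928700 + 8378677151845513539556386542400 + 8211103608808603268765258811552 + 8050101577263336538005155697600 + 7895291931546733912274287318800 + 7746324159253399310155904539200 + 7602873711859817841449313714400 + 7464639644371457517059326192320 + 7331342507864824347111838224600 + 7202722463867195849794086676800 + 7078537593800520059280395527200 + 6958562380346273956580727806400 + 6842586340673836057304382342960 + 6730412794105412515381359681600 + 6621857749039196184488111944800 + 6516748895879843864099411755200 + 6414924694381721303722858446525 + 6316233545237387129819429855040 + 6220533036976214597549438493600 + 6127689260304927812511387172800 + 6037576182947502403503866773200 + 5950075078846813962873375950400 + 5865074006291859477689470579680 + 5782467330146903710398069585600 + 5702155283894863381086985285800 + 5624043567677125526551547131200 = 2001254833252960913564674376177631, so H_73 = 2001254833252960913564674376177631/410555180440430163438262940577600; reducing by gcd(2001254833252960913564674376177631, 410555180440430163438262940577600) = 3 gives 667084944417653637854891458725877/136851726813476721146087646859200 ≈ 4.87451. (The PNT-adjacent estimate ln(73) + γ ≈ 4.86768 matches within O(1/n).)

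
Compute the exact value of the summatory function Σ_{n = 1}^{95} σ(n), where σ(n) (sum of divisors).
Σ_{n ≤ 95} σ(n) = 7405

Compute σ(n) for each 1 ≤ n ≤ 95: σ(1) = 1, σ(2) = 3, σ(3) = 4, σ(4) = 7, σ(5) = 6, σ(6) = 12, σ(7) = 8, σ(8) = 15, σ(9) = 13, σ(10) = 18, σ(11) = 12, σ(12) = 28, σ(13) = 14, σ(14) = 24, σ(15) = 24, σ(16) = 31, σ(17) = 18, σ(18) = 39, σ(19) = 20, σ(20) = 42, σ(21) = 32, σ(22) = 36, σ(23) = 24, σ(24) = 60, σ(25) = 31, σ(26) = 42, σ(27) = 40, σ(28) = 56, σ(29) = 30, σ(30) = 72, σ(31) = 32, σ(32) = 63, σ(33) = 48, σ(34) = 54, σ(35) = 48, σ(36) = 91, σ(37) = 38, σ(38) = 60, σ(39) = 56, σ(40) = 90, σ(41) = 42, σ(42) = 96, σ(43) = 44, σ(44) = 84, σ(45) = 78, σ(46) = 72, σ(47) = 48, σ(48) = 124, σ(49) = 57, σ(50) = 93, σ(51) = 72, σ(52) = 98, σ(53) = 54, σ(54) = 120, σ(55) = 72, σ(56) = 120, σ(57) = 80, σ(58) = 90, σ(59) = 60, σ(60) = 168, σ(61) = 62, σ(62) = 96, σ(63) = 104, σ(64) = 127, σ(65) = 84, σ(66) = 144, σ(67) = 68, σ(68) = 126, σ(69) = 96, σ(70) = 144, σ(71) = 72, σ(72) = 195, σ(73) = 74, σ(74) = 114, σ(75) = 124, σ(76) = 140, σ(77) = 96, σ(78) = 168, σ(79) = 80, σ(80) = 186, σ(81) = 121, σ(82) = 126, σ(83) = 84, σ(84) = 224, σ(85) = 108, σ(86) = 132, σ(87) = 120, σ(88) = 180, σ(89) = 90, σ(90) = 234, σ(91) = 112, σ(92) = 168, σ(93) = 128, σ(94) = 144, σ(95) = 120. Summing all 95 values: 7405. (Average order: Σ_{n ≤ x} σ(n) ~ (π²/12) x². For x = 95, (π²/12)·95² ≈ 7422.76.)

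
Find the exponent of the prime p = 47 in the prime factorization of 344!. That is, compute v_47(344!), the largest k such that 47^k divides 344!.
v_47(344!) = 7

Legendre's formula: v_p(n!) = Σ_{k ≥ 1} ⌊n / p^k⌋. For p = 47, n = 344, the terms are:
  ⌊344/47^1⌋ = ⌊344/47⌋ = 7
(the next term ⌊344/47^2⌋ = 0, terminating the sum). Summing: v_47(344!) = 7 = 7.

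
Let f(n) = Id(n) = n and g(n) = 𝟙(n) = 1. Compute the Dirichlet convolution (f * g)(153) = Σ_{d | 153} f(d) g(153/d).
(Id * 𝟙)(153) = 234

Divisors of 153: [1, 3, 9, 17, 51, 153]. For each d | 153:
  d = 1: Id(1) · 𝟙(153/1) = 1 · 1 = 1
  d = 3: Id(3) · 𝟙(153/3) = 3 · 1 = 3
  d = 9: Id(9) · 𝟙(153/9) = 9 · 1 = 9
  d = 17: Id(17) · 𝟙(153/17) = 17 · 1 = 17
  d = 51: Id(51) · 𝟙(153/51) = 51 · 1 = 51
  d = 153: Id(153) · 𝟙(153/153) = 153 · 1 = 153
Summing: (Id * 𝟙)(153) = 1 + 3 + 9 + 17 + 51 + 153 = 234.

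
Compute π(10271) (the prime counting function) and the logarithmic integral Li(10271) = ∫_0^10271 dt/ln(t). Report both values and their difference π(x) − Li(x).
π(10271) = 1260;  Li(10271) ≈ 1275.52;  π(x) − Li(x) ≈ -15.52.

Direct count of primes ≤ 10271 gives π(10271) = 1260. Numerical evaluation of the logarithmic integral gives Li(10271) ≈ 1275.52. The difference π(x) − Li(x) ≈ -15.52 is typically negative for small/moderate x (Li(x) overestimates), though Littlewood's theorem shows this sign changes infinitely often.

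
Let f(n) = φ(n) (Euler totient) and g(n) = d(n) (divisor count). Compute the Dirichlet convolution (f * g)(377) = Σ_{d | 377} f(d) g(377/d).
(φ * d)(377) = 420

Divisors of 377: [1, 13, 29, 377]. For each d | 377:
  d = 1: φ(1) · d(377/1) = 1 · 4 = 4
  d = 13: φ(13) · d(377/13) = 12 · 2 = 24
  d = 29: φ(29) · d(377/29) = 28 · 2 = 56
  d = 377: φ(377) · d(377/377) = 336 · 1 = 336
Summing: (φ * d)(377) = 4 + 24 + 56 + 336 = 420.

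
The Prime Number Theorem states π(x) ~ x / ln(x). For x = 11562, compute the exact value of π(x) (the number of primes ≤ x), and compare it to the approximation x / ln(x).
π(11562) = 1392;  x/ln(x) ≈ 1235.85;  relative error ≈ 11.22%.

Directly count primes up to 11562: π(11562) = 1392. The PNT approximation gives 11562/ln(11562) ≈ 11562/9.35548 ≈ 1235.85. Relative error (π(x) − x/ln(x)) / π(x) ≈ 11.22%; the approximation is known to undercount slightly (Li(x) is a better estimate).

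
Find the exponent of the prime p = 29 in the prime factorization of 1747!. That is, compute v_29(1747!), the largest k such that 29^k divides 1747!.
v_29(1747!) = 62

Legendre's formula: v_p(n!) = Σ_{k ≥ 1} ⌊n / p^k⌋. For p = 29, n = 1747, the terms are:
  ⌊1747/29^1⌋ = ⌊1747/29⌋ = 60
  ⌊1747/29^2⌋ = ⌊1747/841⌋ = 2
(the next term ⌊1747/29^3⌋ = 0, terminating the sum). Summing: v_29(1747!) = 60 + 2 = 62.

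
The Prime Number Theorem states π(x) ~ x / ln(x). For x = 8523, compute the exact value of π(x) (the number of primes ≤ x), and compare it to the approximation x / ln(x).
π(8523) = 1062;  x/ln(x) ≈ 941.71;  relative error ≈ 11.33%.

Directly count primes up to 8523: π(8523) = 1062. The PNT approximation gives 8523/ln(8523) ≈ 8523/9.05052 ≈ 941.71. Relative error (π(x) − x/ln(x)) / π(x) ≈ 11.33%; the approximation is known to undercount slightly (Li(x) is a better estimate).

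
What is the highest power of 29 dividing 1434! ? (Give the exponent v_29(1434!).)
v_29(1434!) = 50

Legendre's formula: v_p(n!) = Σ_{k ≥ 1} ⌊n / p^k⌋. For p = 29, n = 1434, the terms are:
  ⌊1434/29^1⌋ = ⌊1434/29⌋ = 49
  ⌊1434/29^2⌋ = ⌊1434/841⌋ = 1
(the next term ⌊1434/29^3⌋ = 0, terminating the sum). Summing: v_29(1434!) = 49 + 1 = 50.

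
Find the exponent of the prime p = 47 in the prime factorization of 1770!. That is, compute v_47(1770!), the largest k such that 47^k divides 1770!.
v_47(1770!) = 37

Legendre's formula: v_p(n!) = Σ_{k ≥ 1} ⌊n / p^k⌋. For p = 47, n = 1770, the terms are:
  ⌊1770/47^1⌋ = ⌊1770/47⌋ = 37
(the next term ⌊1770/47^2⌋ = 0, terminating the sum). Summing: v_47(1770!) = 37 = 37.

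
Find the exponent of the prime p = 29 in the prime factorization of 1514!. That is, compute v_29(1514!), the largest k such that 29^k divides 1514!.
v_29(1514!) = 53

Legendre's formula: v_p(n!) = Σ_{k ≥ 1} ⌊n / p^k⌋. For p = 29, n = 1514, the terms are:
  ⌊1514/29^1⌋ = ⌊1514/29⌋ = 52
  ⌊1514/29^2⌋ = ⌊1514/841⌋ = 1
(the next term ⌊1514/29^3⌋ = 0, terminating the sum). Summing: v_29(1514!) = 52 + 1 = 53.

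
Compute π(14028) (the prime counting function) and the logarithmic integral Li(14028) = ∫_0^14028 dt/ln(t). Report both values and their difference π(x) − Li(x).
π(14028) = 1654;  Li(14028) ≈ 1675.19;  π(x) − Li(x) ≈ -21.19.

Direct count of primes ≤ 14028 gives π(14028) = 1654. Numerical evaluation of the logarithmic integral gives Li(14028) ≈ 1675.19. The difference π(x) − Li(x) ≈ -21.19 is typically negative for small/moderate x (Li(x) overestimates), though Littlewood's theorem shows this sign changes infinitely often.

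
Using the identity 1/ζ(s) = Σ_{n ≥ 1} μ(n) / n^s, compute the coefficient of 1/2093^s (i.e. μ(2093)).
μ(2093) = -1

Factor n = 2093 = 7 · 13 · 23. μ(n) = 0 if any exponent ≥ 2 (not squarefree); otherwise μ(n) = (−1)^{ω(n)} where ω(n) is the number of distinct prime factors. Applying: μ(2093) = -1.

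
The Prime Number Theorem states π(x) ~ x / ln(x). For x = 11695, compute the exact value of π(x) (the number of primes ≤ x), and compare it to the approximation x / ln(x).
π(11695) = 1403;  x/ln(x) ≈ 1248.54;  relative error ≈ 11.01%.

Directly count primes up to 11695: π(11695) = 1403. The PNT approximation gives 11695/ln(11695) ≈ 11695/9.36692 ≈ 1248.54. Relative error (π(x) − x/ln(x)) / π(x) ≈ 11.01%; the approximation is known to undercount slightly (Li(x) is a better estimate).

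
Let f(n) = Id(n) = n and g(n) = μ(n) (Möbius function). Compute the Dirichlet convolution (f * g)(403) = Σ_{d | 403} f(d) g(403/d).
(Id * μ)(403) = 360

Divisors of 403: [1, 13, 31, 403]. For each d | 403:
  d = 1: Id(1) · μ(403/1) = 1 · 1 = 1
  d = 13: Id(13) · μ(403/13) = 13 · -1 = -13
  d = 31: Id(31) · μ(403/31) = 31 · -1 = -31
  d = 403: Id(403) · μ(403/403) = 403 · 1 = 403
Summing: (Id * μ)(403) = 1 + -13 + -31 + 403 = 360.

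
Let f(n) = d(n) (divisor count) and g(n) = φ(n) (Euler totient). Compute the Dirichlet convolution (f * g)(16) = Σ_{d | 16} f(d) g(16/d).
(d * φ)(16) = 31

Divisors of 16: [1, 2, 4, 8, 16]. For each d | 16:
  d = 1: d(1) · φ(16/1) = 1 · 8 = 8
  d = 2: d(2) · φ(16/2) = 2 · 4 = 8
  d = 4: d(4) · φ(16/4) = 3 · 2 = 6
  d = 8: d(8) · φ(16/8) = 4 · 1 = 4
  d = 16: d(16) · φ(16/16) = 5 · 1 = 5
Summing: (d * φ)(16) = 8 + 8 + 6 + 4 + 5 = 31.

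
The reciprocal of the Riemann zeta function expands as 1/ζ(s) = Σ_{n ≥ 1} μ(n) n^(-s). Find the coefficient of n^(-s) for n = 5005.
μ(5005) = 1

Factor n = 5005 = 5 · 7 · 11 · 13. μ(n) = 0 if any exponent ≥ 2 (not squarefree); otherwise μ(n) = (−1)^{ω(n)} where ω(n) is the number of distinct prime factors. Applying: μ(5005) = 1.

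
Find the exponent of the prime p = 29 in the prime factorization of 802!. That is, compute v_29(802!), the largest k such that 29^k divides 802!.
v_29(802!) = 27

Legendre's formula: v_p(n!) = Σ_{k ≥ 1} ⌊n / p^k⌋. For p = 29, n = 802, the terms are:
  ⌊802/29^1⌋ = ⌊802/29⌋ = 27
(the next term ⌊802/29^2⌋ = 0, terminating the sum). Summing: v_29(802!) = 27 = 27.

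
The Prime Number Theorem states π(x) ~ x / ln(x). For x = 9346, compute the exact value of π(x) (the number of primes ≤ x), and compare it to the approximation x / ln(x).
π(9346) = 1157;  x/ln(x) ≈ 1022.24;  relative error ≈ 11.65%.

Directly count primes up to 9346: π(9346) = 1157. The PNT approximation gives 9346/ln(9346) ≈ 9346/9.14270 ≈ 1022.24. Relative error (π(x) − x/ln(x)) / π(x) ≈ 11.65%; the approximation is known to undercount slightly (Li(x) is a better estimate).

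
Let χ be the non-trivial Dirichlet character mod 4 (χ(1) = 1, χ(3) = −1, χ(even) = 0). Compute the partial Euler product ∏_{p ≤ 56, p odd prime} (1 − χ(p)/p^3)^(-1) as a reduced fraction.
∏ = 825131832927904152751703886265311831503045/851571808026684219819301170519057245405184

The odd primes p ≤ 56 are [3, 5, 7, 11, 13, 17, 19, 23, 29, 31, 37, 41, 43, 47, 53]. For each, χ(p) = 1 if p ≡ 1 mod 4, χ(p) = −1 if p ≡ 3 mod 4. Taking (1 − χ(p)/p^3)^(-1) = p^3/(p^3 − χ(p)): (1 − (-1)/3^3)^(-1) · (1 − (1)/5^3)^(-1) · (1 − (-1)/7^3)^(-1) · (1 − (-1)/11^3)^(-1) · (1 − (1)/13^3)^(-1) · (1 − (1)/17^3)^(-1) · (1 − (-1)/19^3)^(-1) · (1 − (-1)/23^3)^(-1) · (1 − (1)/29^3)^(-1) · (1 − (-1)/31^3)^(-1) · (1 − (1)/37^3)^(-1) · (1 − (1)/41^3)^(-1) · (1 − (-1)/43^3)^(-1) · (1 − (-1)/47^3)^(-1) · (1 − (1)/53^3)^(-1) = 825131832927904152751703886265311831503045/851571808026684219819301170519057245405184.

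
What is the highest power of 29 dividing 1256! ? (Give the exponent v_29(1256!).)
v_29(1256!) = 44

Legendre's formula: v_p(n!) = Σ_{k ≥ 1} ⌊n / p^k⌋. For p = 29, n = 1256, the terms are:
  ⌊1256/29^1⌋ = ⌊1256/29⌋ = 43
  ⌊1256/29^2⌋ = ⌊1256/841⌋ = 1
(the next term ⌊1256/29^3⌋ = 0, terminating the sum). Summing: v_29(1256!) = 43 + 1 = 44.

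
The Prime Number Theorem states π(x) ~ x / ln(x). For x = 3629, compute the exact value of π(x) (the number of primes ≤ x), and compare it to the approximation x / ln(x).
π(3629) = 507;  x/ln(x) ≈ 442.74;  relative error ≈ 12.67%.

Directly count primes up to 3629: π(3629) = 507. The PNT approximation gives 3629/ln(3629) ≈ 3629/8.19671 ≈ 442.74. Relative error (π(x) − x/ln(x)) / π(x) ≈ 12.67%; the approximation is known to undercount slightly (Li(x) is a better estimate).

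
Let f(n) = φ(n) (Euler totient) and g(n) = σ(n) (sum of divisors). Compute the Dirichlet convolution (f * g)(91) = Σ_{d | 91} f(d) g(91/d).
(φ * σ)(91) = 364

Divisors of 91: [1, 7, 13, 91]. For each d | 91:
  d = 1: φ(1) · σ(91/1) = 1 · 112 = 112
  d = 7: φ(7) · σ(91/7) = 6 · 14 = 84
  d = 13: φ(13) · σ(91/13) = 12 · 8 = 96
  d = 91: φ(91) · σ(91/91) = 72 · 1 = 72
Summing: (φ * σ)(91) = 112 + 84 + 96 + 72 = 364.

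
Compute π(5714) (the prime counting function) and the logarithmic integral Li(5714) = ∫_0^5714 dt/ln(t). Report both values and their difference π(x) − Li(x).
π(5714) = 752;  Li(5714) ≈ 767.45;  π(x) − Li(x) ≈ -15.45.

Direct count of primes ≤ 5714 gives π(5714) = 752. Numerical evaluation of the logarithmic integral gives Li(5714) ≈ 767.45. The difference π(x) − Li(x) ≈ -15.45 is typically negative for small/moderate x (Li(x) overestimates), though Littlewood's theorem shows this sign changes infinitely often.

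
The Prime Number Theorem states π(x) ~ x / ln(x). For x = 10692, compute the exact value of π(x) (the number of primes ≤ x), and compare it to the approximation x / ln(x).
π(10692) = 1304;  x/ln(x) ≈ 1152.50;  relative error ≈ 11.62%.

Directly count primes up to 10692: π(10692) = 1304. The PNT approximation gives 10692/ln(10692) ≈ 10692/9.27725 ≈ 1152.50. Relative error (π(x) − x/ln(x)) / π(x) ≈ 11.62%; the approximation is known to undercount slightly (Li(x) is a better estimate).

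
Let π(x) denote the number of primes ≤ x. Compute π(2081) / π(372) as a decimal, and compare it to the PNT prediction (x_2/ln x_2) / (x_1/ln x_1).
π(2081)/π(372) = 313/73 ≈ 4.2877;  PNT prediction ≈ 4.3335.

π(372) = 73 and π(2081) = 313, so π(2081)/π(372) ≈ 4.2877. The PNT-predicted ratio is (2081/ln(2081)) / (372/ln(372)) ≈ 4.3335. The two agree to within a few percent, as expected.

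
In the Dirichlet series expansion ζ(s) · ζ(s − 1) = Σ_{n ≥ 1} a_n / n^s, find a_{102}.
σ(102) = 216

In the product (Σ m^0/m^s)(Σ k / k^s) = Σ (Σ_{d | n} d) / n^s, the coefficient of 1/n^s is σ(n) = Σ_{d | n} d. For n = 102, divisors are [1, 2, 3, 6, 17, 34, 51, 102]; summing: σ(102) = 216.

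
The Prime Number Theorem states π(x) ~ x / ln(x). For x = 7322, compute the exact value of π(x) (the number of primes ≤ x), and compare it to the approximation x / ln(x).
π(7322) = 933;  x/ln(x) ≈ 822.82;  relative error ≈ 11.81%.

Directly count primes up to 7322: π(7322) = 933. The PNT approximation gives 7322/ln(7322) ≈ 7322/8.89864 ≈ 822.82. Relative error (π(x) − x/ln(x)) / π(x) ≈ 11.81%; the approximation is known to undercount slightly (Li(x) is a better estimate).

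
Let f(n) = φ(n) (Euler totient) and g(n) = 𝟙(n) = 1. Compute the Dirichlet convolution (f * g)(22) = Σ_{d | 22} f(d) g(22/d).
(φ * 𝟙)(22) = 22

Divisors of 22: [1, 2, 11, 22]. For each d | 22:
  d = 1: φ(1) · 𝟙(22/1) = 1 · 1 = 1
  d = 2: φ(2) · 𝟙(22/2) = 1 · 1 = 1
  d = 11: φ(11) · 𝟙(22/11) = 10 · 1 = 10
  d = 22: φ(22) · 𝟙(22/22) = 10 · 1 = 10
Summing: (φ * 𝟙)(22) = 1 + 1 + 10 + 10 = 22.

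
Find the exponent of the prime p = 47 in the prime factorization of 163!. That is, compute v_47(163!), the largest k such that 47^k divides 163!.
v_47(163!) = 3

Legendre's formula: v_p(n!) = Σ_{k ≥ 1} ⌊n / p^k⌋. For p = 47, n = 163, the terms are:
  ⌊163/47^1⌋ = ⌊163/47⌋ = 3
(the next term ⌊163/47^2⌋ = 0, terminating the sum). Summing: v_47(163!) = 3 = 3.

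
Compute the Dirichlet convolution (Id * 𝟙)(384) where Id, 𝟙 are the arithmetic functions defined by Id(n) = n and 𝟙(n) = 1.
(Id * 𝟙)(384) = 1020

Divisors of 384: [1, 2, 3, 4, 6, 8, 12, 16, 24, 32, 48, 64, 96, 128, 192, 384]. For each d | 384:
  d = 1: Id(1) · 𝟙(384/1) = 1 · 1 = 1
  d = 2: Id(2) · 𝟙(384/2) = 2 · 1 = 2
  d = 3: Id(3) · 𝟙(384/3) = 3 · 1 = 3
  d = 4: Id(4) · 𝟙(384/4) = 4 · 1 = 4
  d = 6: Id(6) · 𝟙(384/6) = 6 · 1 = 6
  d = 8: Id(8) · 𝟙(384/8) = 8 · 1 = 8
  d = 12: Id(12) · 𝟙(384/12) = 12 · 1 = 12
  d = 16: Id(16) · 𝟙(384/16) = 16 · 1 = 16
  d = 24: Id(24) · 𝟙(384/24) = 24 · 1 = 24
  d = 32: Id(32) · 𝟙(384/32) = 32 · 1 = 32
  d = 48: Id(48) · 𝟙(384/48) = 48 · 1 = 48
  d = 64: Id(64) · 𝟙(384/64) = 64 · 1 = 64
  d = 96: Id(96) · 𝟙(384/96) = 96 · 1 = 96
  d = 128: Id(128) · 𝟙(384/128) = 128 · 1 = 128
  d = 192: Id(192) · 𝟙(384/192) = 192 · 1 = 192
  d = 384: Id(384) · 𝟙(384/384) = 384 · 1 = 384
Summing: (Id * 𝟙)(384) = 1 + 2 + 3 + 4 + 6 + 8 + 12 + 16 + 24 + 32 + 48 + 64 + 96 + 128 + 192 + 384 = 1020.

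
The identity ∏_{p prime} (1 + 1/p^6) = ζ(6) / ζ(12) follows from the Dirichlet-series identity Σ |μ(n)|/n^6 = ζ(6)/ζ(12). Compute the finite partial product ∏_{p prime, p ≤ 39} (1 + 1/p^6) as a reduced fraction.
∏ = 1409064908372656074115629844532678533864664016937571914400/1385384845877129271600296064992669038424816672643778985121

The primes p ≤ 39 are [2, 3, 5, 7, 11, 13, 17, 19, 23, 29, 31, 37]. For each, (1 + 1/p^6) = (p^6 + 1)/p^6. Multiplying these fractions over p ∈ [2, 3, 5, 7, 11, 13, 17, 19, 23, 29, 31, 37] gives 1409064908372656074115629844532678533864664016937571914400/1385384845877129271600296064992669038424816672643778985121. (In the limit P → ∞ this tends to ζ(6)/ζ(12).)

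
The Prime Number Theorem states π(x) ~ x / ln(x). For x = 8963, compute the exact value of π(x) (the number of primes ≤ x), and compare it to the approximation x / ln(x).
π(8963) = 1114;  x/ln(x) ≈ 984.85;  relative error ≈ 11.59%.

Directly count primes up to 8963: π(8963) = 1114. The PNT approximation gives 8963/ln(8963) ≈ 8963/9.10086 ≈ 984.85. Relative error (π(x) − x/ln(x)) / π(x) ≈ 11.59%; the approximation is known to undercount slightly (Li(x) is a better estimate).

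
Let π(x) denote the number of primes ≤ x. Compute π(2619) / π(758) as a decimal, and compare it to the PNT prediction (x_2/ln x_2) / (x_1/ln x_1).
π(2619)/π(758) = 380/134 ≈ 2.8358;  PNT prediction ≈ 2.9108.

π(758) = 134 and π(2619) = 380, so π(2619)/π(758) ≈ 2.8358. The PNT-predicted ratio is (2619/ln(2619)) / (758/ln(758)) ≈ 2.9108. The two agree to within a few percent, as expected.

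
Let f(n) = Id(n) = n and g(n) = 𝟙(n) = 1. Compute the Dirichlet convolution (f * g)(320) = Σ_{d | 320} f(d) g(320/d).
(Id * 𝟙)(320) = 762

Divisors of 320: [1, 2, 4, 5, 8, 10, 16, 20, 32, 40, 64, 80, 160, 320]. For each d | 320:
  d = 1: Id(1) · 𝟙(320/1) = 1 · 1 = 1
  d = 2: Id(2) · 𝟙(320/2) = 2 · 1 = 2
  d = 4: Id(4) · 𝟙(320/4) = 4 · 1 = 4
  d = 5: Id(5) · 𝟙(320/5) = 5 · 1 = 5
  d = 8: Id(8) · 𝟙(320/8) = 8 · 1 = 8
  d = 10: Id(10) · 𝟙(320/10) = 10 · 1 = 10
  d = 16: Id(16) · 𝟙(320/16) = 16 · 1 = 16
  d = 20: Id(20) · 𝟙(320/20) = 20 · 1 = 20
  d = 32: Id(32) · 𝟙(320/32) = 32 · 1 = 32
  d = 40: Id(40) · 𝟙(320/40) = 40 · 1 = 40
  d = 64: Id(64) · 𝟙(320/64) = 64 · 1 = 64
  d = 80: Id(80) · 𝟙(320/80) = 80 · 1 = 80
  d = 160: Id(160) · 𝟙(320/160) = 160 · 1 = 160
  d = 320: Id(320) · 𝟙(320/320) = 320 · 1 = 320
Summing: (Id * 𝟙)(320) = 1 + 2 + 4 + 5 + 8 + 10 + 16 + 20 + 32 + 40 + 64 + 80 + 160 + 320 = 762.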